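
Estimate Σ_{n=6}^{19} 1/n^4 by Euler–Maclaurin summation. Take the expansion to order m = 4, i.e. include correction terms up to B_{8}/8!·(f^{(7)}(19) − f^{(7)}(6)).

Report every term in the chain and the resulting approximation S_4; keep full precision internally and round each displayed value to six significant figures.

S_4 ≈ 0.00192641

Integral: ∫_6^19 1/x^4 dx = 0.00149461.
Endpoint term: (f(6) + f(19))/2 = (0.000771605 + 7.67336e-06)/2 = 0.000389639.
Running total after boundary: 0.00188425.
k=1: B_{2}/(2)! × [f^{(1)}(19) − f^{(1)}(6)] = 1/12 × (-1.61544e-06 − (-0.000514403)) = 4.27323e-05.
Partial sum through k=1: 0.00192698.
k=2: B_{4}/(4)! × [f^{(3)}(19) − f^{(3)}(6)] = −1/720 × (-1.34247e-07 − (-0.000428669)) = -5.95188e-07.
Partial sum through k=2: 0.00192639.
k=3: B_{6}/(6)! × [f^{(5)}(19) − f^{(5)}(6)] = 1/30240 × (-2.08251e-08 − (-0.000666819)) = 2.20502e-08.
Partial sum through k=3: 0.00192641.
k=4: B_{8}/(8)! × [f^{(7)}(19) − f^{(7)}(6)] = −1/1209600 × (-5.19185e-09 − (-0.00166705)) = -1.37818e-09.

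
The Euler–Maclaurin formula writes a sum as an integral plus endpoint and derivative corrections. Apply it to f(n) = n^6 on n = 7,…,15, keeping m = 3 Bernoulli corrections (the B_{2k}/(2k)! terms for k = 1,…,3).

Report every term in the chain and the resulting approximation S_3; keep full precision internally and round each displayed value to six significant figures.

S_3 ≈ 3.04157e+07

The integral term ∫_7^15 x^6 dx = 2.42908e+07.
Endpoint term: (f(7) + f(15))/2 = (117649 + 1.13906e+07)/2 = 5.75414e+06.
So far: 3.00450e+07.
k=1: B_{2}/(2)! × [f^{(1)}(15) − f^{(1)}(7)] = 1/12 × (4.55625e+06 − 100842) = 371284.
Partial sum through k=1: 3.04163e+07.
k=2: B_{4}/(4)! × [f^{(3)}(15) − f^{(3)}(7)] = −1/720 × (405000 − 41160.0) = -505.333.
Partial sum through k=2: 3.04157e+07.
k=3: B_{6}/(6)! × [f^{(5)}(15) − f^{(5)}(7)] = 1/30240 × (10800.0 − 5040.00) = 0.190476.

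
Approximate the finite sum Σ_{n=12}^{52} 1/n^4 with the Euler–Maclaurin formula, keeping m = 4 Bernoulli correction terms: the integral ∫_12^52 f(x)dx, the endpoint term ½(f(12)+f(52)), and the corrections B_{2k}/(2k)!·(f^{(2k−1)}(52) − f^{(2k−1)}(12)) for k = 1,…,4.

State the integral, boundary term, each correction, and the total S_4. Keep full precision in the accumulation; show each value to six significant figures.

The integral term ∫_12^52 1/x^4 dx = 0.000190531.
½[f(12) + f(52)] = ½[4.82253e-05 + 1.36769e-07] = 2.41810e-05.
So far: 0.000214712.
Order-1 term: 1/12 · (-1.05207e-08 − (-1.60751e-05)) = 1.33872e-06.
Running total after k=1: 0.000216050.
Order-2 term: −1/720 · (-1.16723e-10 − (-3.34898e-06)) = -4.65120e-09.
Running total after k=2: 0.000216046.
Order-3 term: 1/30240 · (-2.41735e-12 − (-1.30238e-06)) = 4.30681e-11.
Running total after k=3: 0.000216046.
Order-4 term: −1/1209600 · (-8.04591e-14 − (-8.13988e-07)) = -6.72940e-13.

S_4 ≈ 0.000216046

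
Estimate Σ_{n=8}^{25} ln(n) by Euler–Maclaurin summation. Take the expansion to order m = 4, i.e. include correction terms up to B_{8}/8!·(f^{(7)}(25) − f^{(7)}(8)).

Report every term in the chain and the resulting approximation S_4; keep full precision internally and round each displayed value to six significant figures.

S_4 ≈ 49.4784

The integral term ∫_8^25 ln(x) dx = 46.8364.
Boundary: ½(f(8) + f(25)) = ½(2.07944 + 3.21888) = 2.64916.
So far: 49.4855.
Order-1 term: 1/12 · (0.0400000 − 0.125000) = -0.00708333.
After k=1: 49.4784.
Order-2 term: −1/720 · (0.000128000 − 0.00390625) = 5.24757e-06.
After k=2: 49.4784.
Order-3 term: 1/30240 · (2.45760e-06 − 0.000732422) = -2.41390e-08.
After k=3: 49.4784.
Order-4 term: −1/1209600 · (1.17965e-07 − 0.000343323) = 2.83734e-10.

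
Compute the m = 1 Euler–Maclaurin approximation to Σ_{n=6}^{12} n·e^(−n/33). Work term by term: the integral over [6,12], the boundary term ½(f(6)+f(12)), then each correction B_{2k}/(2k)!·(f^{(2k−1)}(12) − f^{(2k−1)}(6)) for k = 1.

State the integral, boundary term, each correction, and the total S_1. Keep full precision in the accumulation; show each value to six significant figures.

S_1 ≈ 47.4034

Integral: ∫_6^12 x·e^(−x/33) dx = 40.7513.
½[f(6) + f(12)] = ½[5.00252 + 8.34173] = 6.67212.
So far: 47.4234.
k=1: B_{2}/(2)! × [f^{(1)}(12) − f^{(1)}(6)] = 1/12 × (0.442364 − 0.682161) = -0.0199831.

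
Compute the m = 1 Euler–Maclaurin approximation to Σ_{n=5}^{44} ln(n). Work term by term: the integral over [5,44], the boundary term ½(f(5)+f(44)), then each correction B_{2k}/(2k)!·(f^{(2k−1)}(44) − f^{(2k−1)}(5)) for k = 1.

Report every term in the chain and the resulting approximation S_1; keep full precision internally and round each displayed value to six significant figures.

S_1 ≈ 122.139

Integral: ∫_5^44 ln(x) dx = 119.457.
½[f(5) + f(44)] = ½[1.60944 + 3.78419] = 2.69681.
Integral + boundary = 122.154.
k=1: B_{2}/(2)! × [f^{(1)}(44) − f^{(1)}(5)] = 1/12 × (0.0227273 − 0.200000) = -0.0147727.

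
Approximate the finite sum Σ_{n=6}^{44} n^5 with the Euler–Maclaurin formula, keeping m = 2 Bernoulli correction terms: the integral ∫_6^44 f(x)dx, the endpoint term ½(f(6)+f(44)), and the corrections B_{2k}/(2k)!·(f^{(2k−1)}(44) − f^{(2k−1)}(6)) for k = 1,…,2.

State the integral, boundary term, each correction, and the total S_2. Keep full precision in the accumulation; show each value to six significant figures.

Integral: ∫_6^44 x^5 dx = 1.20938e+09.
Boundary: ½(f(6) + f(44)) = ½(7776.00 + 1.64916e+08) = 8.24620e+07.
Integral + boundary = 1.29184e+09.
k=1: B_{2}/(2)! × [f^{(1)}(44) − f^{(1)}(6)] = 1/12 × (1.87405e+07 − 6480.00) = 1.56117e+06.
Running total after k=1: 1.29340e+09.
k=2: B_{4}/(4)! × [f^{(3)}(44) − f^{(3)}(6)] = −1/720 × (116160 − 2160.00) = -158.333.

S_2 ≈ 1.29340e+09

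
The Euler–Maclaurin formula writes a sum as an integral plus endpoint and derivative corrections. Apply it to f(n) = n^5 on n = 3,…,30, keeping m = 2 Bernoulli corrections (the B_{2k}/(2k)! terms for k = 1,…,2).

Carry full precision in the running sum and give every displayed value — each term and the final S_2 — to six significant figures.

S_2 ≈ 1.33987e+08

Integral: ∫_3^30 x^5 dx = 1.21500e+08.
Endpoint term: (f(3) + f(30))/2 = (243.000 + 2.43000e+07)/2 = 1.21501e+07.
Integral + boundary = 1.33650e+08.
Order-1 term: 1/12 · (4.05000e+06 − 405.000) = 337466.
Running total after k=1: 1.33987e+08.
Order-2 term: −1/720 · (54000.0 − 540.000) = -74.2500.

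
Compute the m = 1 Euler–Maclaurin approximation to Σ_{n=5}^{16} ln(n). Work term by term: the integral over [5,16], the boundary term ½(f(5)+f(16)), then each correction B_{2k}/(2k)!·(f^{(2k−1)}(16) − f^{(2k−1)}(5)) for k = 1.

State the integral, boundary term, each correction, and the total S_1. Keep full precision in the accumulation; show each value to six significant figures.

∫_5^16 ln(x) dx evaluates to 25.3142.
½[f(5) + f(16)] = ½[1.60944 + 2.77259] = 2.19101.
So far: 27.5052.
Correction k=1: B_{2}/2! · (f^{(1)}(16) − f^{(1)}(5)) = 1/12 · (0.0625000 − 0.200000) = -0.0114583.

S_1 ≈ 27.4938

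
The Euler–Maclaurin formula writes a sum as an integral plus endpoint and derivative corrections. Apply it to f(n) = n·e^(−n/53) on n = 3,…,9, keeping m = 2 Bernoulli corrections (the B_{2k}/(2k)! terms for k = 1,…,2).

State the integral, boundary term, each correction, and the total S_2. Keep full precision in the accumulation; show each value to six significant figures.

S_2 ≈ 37.0593

The integral term ∫_3^9 x·e^(−x/53) dx = 31.8606.
Endpoint term: (f(3) + f(9))/2 = (2.83491 + 7.59442)/2 = 5.21466.
Integral + boundary = 37.0752.
k=1: B_{2}/(2)! × [f^{(1)}(9) − f^{(1)}(3)] = 1/12 × (0.700533 − 0.891480) = -0.0159122.
Running total after k=1: 37.0593.
k=2: B_{4}/(4)! × [f^{(3)}(9) − f^{(3)}(3)] = −1/720 × (0.000850189 − 0.000990180) = 1.94432e-07.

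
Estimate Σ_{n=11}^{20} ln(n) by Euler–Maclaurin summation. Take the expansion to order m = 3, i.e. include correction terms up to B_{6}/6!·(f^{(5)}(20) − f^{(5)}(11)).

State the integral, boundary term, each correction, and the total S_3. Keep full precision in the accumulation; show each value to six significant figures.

∫_11^20 ln(x) dx evaluates to 24.5378.
Endpoint term: (f(11) + f(20))/2 = (2.39790 + 2.99573)/2 = 2.69681.
Running total after boundary: 27.2346.
Correction k=1: B_{2}/2! · (f^{(1)}(20) − f^{(1)}(11)) = 1/12 · (0.0500000 − 0.0909091) = -0.00340909.
Running total after k=1: 27.2312.
Correction k=2: B_{4}/4! · (f^{(3)}(20) − f^{(3)}(11)) = −1/720 · (0.000250000 − 0.00150263) = 1.73976e-06.
Running total after k=2: 27.2312.
Correction k=3: B_{6}/6! · (f^{(5)}(20) − f^{(5)}(11)) = 1/30240 · (7.50000e-06 − 0.000149021) = -4.67993e-09.

S_3 ≈ 27.2312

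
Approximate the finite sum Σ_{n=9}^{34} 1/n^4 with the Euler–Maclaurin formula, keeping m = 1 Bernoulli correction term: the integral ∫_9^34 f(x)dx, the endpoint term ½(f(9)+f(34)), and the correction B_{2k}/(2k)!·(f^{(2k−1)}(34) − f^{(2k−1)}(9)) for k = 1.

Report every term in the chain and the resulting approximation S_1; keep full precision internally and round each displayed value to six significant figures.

Integral: ∫_9^34 1/x^4 dx = 0.000448766.
Boundary: ½(f(9) + f(34)) = ½(0.000152416 + 7.48315e-07) = 7.65821e-05.
Integral + boundary = 0.000525349.
Order-1 term: 1/12 · (-8.80370e-08 − (-6.77404e-05)) = 5.63769e-06.

S_1 ≈ 0.000530986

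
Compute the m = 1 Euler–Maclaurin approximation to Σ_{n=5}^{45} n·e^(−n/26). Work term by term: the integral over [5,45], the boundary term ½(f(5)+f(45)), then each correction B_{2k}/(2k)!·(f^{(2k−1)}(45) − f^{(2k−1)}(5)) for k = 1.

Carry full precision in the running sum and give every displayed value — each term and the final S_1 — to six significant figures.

S_1 ≈ 343.959

∫_5^45 x·e^(−x/26) dx evaluates to 337.977.
Boundary: ½(f(5) + f(45)) = ½(4.12526 + 7.97166) = 6.04846.
So far: 344.026.
Order-1 term: 1/12 · (-0.129454 − 0.666389) = -0.0663203.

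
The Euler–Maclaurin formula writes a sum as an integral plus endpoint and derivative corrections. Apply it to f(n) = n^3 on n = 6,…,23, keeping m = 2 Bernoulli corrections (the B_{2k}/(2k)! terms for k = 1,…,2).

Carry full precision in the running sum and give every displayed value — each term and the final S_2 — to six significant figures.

S_2 ≈ 75951.0

Integral: ∫_6^23 x^3 dx = 69636.2.
Boundary: ½(f(6) + f(23)) = ½(216.000 + 12167.0) = 6191.50.
Integral + boundary = 75827.8.
Correction k=1: B_{2}/2! · (f^{(1)}(23) − f^{(1)}(6)) = 1/12 · (1587.00 − 108.000) = 123.250.
After k=1: 75951.0.
Correction k=2: B_{4}/4! · (f^{(3)}(23) − f^{(3)}(6)) = −1/720 · (6.00000 − 6.00000) = 0.00000.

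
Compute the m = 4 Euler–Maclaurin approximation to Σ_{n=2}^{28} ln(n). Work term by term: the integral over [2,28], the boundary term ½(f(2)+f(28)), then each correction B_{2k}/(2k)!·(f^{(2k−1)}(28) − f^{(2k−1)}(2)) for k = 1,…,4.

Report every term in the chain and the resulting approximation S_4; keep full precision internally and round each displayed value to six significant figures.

The integral term ∫_2^28 ln(x) dx = 65.9154.
Endpoint term: (f(2) + f(28))/2 = (0.693147 + 3.33220)/2 = 2.01268.
Integral + boundary = 67.9281.
Order-1 term: 1/12 · (0.0357143 − 0.500000) = -0.0386905.
Running total after k=1: 67.8894.
Order-2 term: −1/720 · (9.11079e-05 − 0.250000) = 0.000347096.
Running total after k=2: 67.8898.
Order-3 term: 1/30240 · (1.39451e-06 − 0.750000) = -2.48015e-05.
Running total after k=3: 67.8897.
Order-4 term: −1/1209600 · (5.33613e-08 − 5.62500) = 4.65030e-06.

S_4 ≈ 67.8897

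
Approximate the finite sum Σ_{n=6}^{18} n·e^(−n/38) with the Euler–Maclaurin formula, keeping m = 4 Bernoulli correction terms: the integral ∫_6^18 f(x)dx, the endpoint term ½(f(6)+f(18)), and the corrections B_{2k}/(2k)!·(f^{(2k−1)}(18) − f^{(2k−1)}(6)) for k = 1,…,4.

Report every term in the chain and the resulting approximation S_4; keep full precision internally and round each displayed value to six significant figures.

Integral: ∫_6^18 x·e^(−x/38) dx = 102.673.
Endpoint term: (f(6) + f(18))/2 = (5.12364 + 11.2087)/2 = 8.16615.
Running total after boundary: 110.839.
Order-1 term: 1/12 · (0.327739 − 0.719107) = -0.0326140.
Running total after k=1: 110.807.
Order-2 term: −1/720 · (0.00108944 − 0.00168074) = 8.21253e-07.
Running total after k=2: 110.807.
Order-3 term: 1/30240 · (1.35174e-06 − 1.98302e-06) = -2.08758e-11.
Running total after k=3: 110.807.
Order-4 term: −1/1209600 · (1.34973e-09 − 1.94051e-09) = 4.88404e-16.

S_4 ≈ 110.807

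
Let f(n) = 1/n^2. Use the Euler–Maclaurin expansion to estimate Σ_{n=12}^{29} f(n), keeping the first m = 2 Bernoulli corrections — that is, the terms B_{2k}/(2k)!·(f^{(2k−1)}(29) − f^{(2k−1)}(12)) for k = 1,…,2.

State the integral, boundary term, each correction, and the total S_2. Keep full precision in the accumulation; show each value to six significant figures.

∫_12^29 1/x^2 dx evaluates to 0.0488506.
½[f(12) + f(29)] = ½[0.00694444 + 0.00118906] = 0.00406675.
Running total after boundary: 0.0529173.
k=1: B_{2}/(2)! × [f^{(1)}(29) − f^{(1)}(12)] = 1/12 × (-8.20042e-05 − (-0.00115741)) = 8.96169e-05.
Running total after k=1: 0.0530069.
k=2: B_{4}/(4)! × [f^{(3)}(29) − f^{(3)}(12)] = −1/720 × (-1.17010e-06 − (-9.64506e-05)) = -1.32334e-07.

S_2 ≈ 0.0530068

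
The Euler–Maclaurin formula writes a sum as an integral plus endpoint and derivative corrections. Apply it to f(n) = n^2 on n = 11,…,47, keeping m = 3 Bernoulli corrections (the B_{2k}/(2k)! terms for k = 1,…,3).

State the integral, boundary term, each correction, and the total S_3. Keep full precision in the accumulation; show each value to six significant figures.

∫_11^47 x^2 dx evaluates to 34164.0.
Boundary: ½(f(11) + f(47)) = ½(121.000 + 2209.00) = 1165.00.
So far: 35329.0.
Correction k=1: B_{2}/2! · (f^{(1)}(47) − f^{(1)}(11)) = 1/12 · (94.0000 − 22.0000) = 6.00000.
Partial sum through k=1: 35335.0.
Correction k=2: B_{4}/4! · (f^{(3)}(47) − f^{(3)}(11)) = −1/720 · (0.00000 − 0.00000) = 0.00000.
Partial sum through k=2: 35335.0.
Correction k=3: B_{6}/6! · (f^{(5)}(47) − f^{(5)}(11)) = 1/30240 · (0.00000 − 0.00000) = 0.00000.

S_3 ≈ 35335.0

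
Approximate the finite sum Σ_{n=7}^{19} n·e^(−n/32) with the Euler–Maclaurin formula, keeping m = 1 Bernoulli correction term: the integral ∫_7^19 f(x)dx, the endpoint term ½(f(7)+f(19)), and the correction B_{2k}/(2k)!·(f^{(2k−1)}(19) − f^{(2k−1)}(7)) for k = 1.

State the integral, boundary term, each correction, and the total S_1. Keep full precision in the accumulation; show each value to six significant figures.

S_1 ≈ 109.545

∫_7^19 x·e^(−x/32) dx evaluates to 101.520.
½[f(7) + f(19)] = ½[5.62466 + 10.4928] = 8.05873.
Running total after boundary: 109.579.
Correction k=1: B_{2}/2! · (f^{(1)}(19) − f^{(1)}(7)) = 1/12 · (0.224353 − 0.627752) = -0.0336166.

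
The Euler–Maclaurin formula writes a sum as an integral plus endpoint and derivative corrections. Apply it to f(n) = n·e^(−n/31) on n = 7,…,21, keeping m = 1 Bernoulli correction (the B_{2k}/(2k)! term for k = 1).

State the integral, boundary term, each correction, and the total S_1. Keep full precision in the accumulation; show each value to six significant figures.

S_1 ≈ 129.205

The integral term ∫_7^21 x·e^(−x/31) dx = 121.117.
Endpoint term: (f(7) + f(21))/2 = (5.58511 + 10.6664)/2 = 8.12578.
Running total after boundary: 129.243.
Correction k=1: B_{2}/2! · (f^{(1)}(21) − f^{(1)}(7)) = 1/12 · (0.163847 − 0.617708) = -0.0378217.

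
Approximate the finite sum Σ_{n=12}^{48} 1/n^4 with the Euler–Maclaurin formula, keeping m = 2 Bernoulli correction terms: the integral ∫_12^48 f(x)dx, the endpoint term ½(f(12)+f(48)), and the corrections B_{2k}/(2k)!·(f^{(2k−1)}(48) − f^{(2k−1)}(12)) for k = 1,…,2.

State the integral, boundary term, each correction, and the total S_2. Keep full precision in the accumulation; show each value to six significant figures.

Integral: ∫_12^48 1/x^4 dx = 0.000189887.
Boundary: ½(f(12) + f(48)) = ½(4.82253e-05 + 1.88380e-07) = 2.42068e-05.
Integral + boundary = 0.000214094.
Order-1 term: 1/12 · (-1.56983e-08 − (-1.60751e-05)) = 1.33828e-06.
Partial sum through k=1: 0.000215432.
Order-2 term: −1/720 · (-2.04406e-10 − (-3.34898e-06)) = -4.65108e-09.

S_2 ≈ 0.000215428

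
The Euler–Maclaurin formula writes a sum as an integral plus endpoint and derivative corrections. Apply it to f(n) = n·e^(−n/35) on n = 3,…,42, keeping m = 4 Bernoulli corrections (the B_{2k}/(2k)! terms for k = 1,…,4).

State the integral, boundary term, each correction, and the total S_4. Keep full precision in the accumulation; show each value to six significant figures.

∫_3^42 x·e^(−x/35) dx evaluates to 409.031.
Boundary: ½(f(3) + f(42)) = ½(2.75357 + 12.6502) = 7.70186.
So far: 416.733.
Order-1 term: 1/12 · (-0.0602388 − 0.839183) = -0.0749518.
Partial sum through k=1: 416.658.
Order-2 term: −1/720 · (0.000442571 − 0.00218359) = 2.41808e-06.
Partial sum through k=2: 416.658.
Order-3 term: 1/30240 · (7.62708e-07 − 3.00582e-06) = -7.41770e-11.
Partial sum through k=3: 416.658.
Order-4 term: −1/1209600 · (9.50312e-10 − 3.45234e-09) = 2.06848e-15.

S_4 ≈ 416.658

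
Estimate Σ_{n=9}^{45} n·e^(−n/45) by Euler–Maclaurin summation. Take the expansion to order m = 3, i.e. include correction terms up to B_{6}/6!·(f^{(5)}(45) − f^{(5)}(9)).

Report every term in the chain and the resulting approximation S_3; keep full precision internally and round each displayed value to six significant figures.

∫_9^45 x·e^(−x/45) dx evaluates to 499.604.
Boundary: ½(f(9) + f(45)) = ½(7.36858 + 16.5546) = 11.9616.
So far: 511.566.
k=1: B_{2}/(2)! × [f^{(1)}(45) − f^{(1)}(9)] = 1/12 × (0.00000 − 0.654985) = -0.0545821.
After k=1: 511.511.
k=2: B_{4}/(4)! × [f^{(3)}(45) − f^{(3)}(9)] = −1/720 × (0.000363338 − 0.00113207) = 1.06769e-06.
After k=2: 511.511.
k=3: B_{6}/(6)! × [f^{(5)}(45) − f^{(5)}(9)] = 1/30240 × (3.58852e-07 − 9.58368e-07) = -1.98253e-11.

S_3 ≈ 511.511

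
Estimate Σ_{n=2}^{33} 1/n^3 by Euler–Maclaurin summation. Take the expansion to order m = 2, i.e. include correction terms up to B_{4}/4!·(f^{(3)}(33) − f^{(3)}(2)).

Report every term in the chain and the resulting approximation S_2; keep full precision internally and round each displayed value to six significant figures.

S_2 ≈ 0.201377

∫_2^33 1/x^3 dx evaluates to 0.124541.
½[f(2) + f(33)] = ½[0.125000 + 2.78265e-05] = 0.0625139.
Running total after boundary: 0.187055.
Correction k=1: B_{2}/2! · (f^{(1)}(33) − f^{(1)}(2)) = 1/12 · (-2.52968e-06 − (-0.187500)) = 0.0156248.
Partial sum through k=1: 0.202680.
Correction k=2: B_{4}/4! · (f^{(3)}(33) − f^{(3)}(2)) = −1/720 · (-4.64588e-08 − (-0.937500)) = -0.00130208.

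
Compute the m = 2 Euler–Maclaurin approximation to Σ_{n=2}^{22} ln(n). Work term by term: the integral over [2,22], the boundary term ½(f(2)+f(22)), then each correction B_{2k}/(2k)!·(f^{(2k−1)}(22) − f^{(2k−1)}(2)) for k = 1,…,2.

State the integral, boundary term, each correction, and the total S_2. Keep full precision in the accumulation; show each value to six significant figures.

S_2 ≈ 48.4712

∫_2^22 ln(x) dx evaluates to 46.6166.
Boundary: ½(f(2) + f(22)) = ½(0.693147 + 3.09104) = 1.89209.
Running total after boundary: 48.5087.
Order-1 term: 1/12 · (0.0454545 − 0.500000) = -0.0378788.
Running total after k=1: 48.4709.
Order-2 term: −1/720 · (0.000187829 − 0.250000) = 0.000346961.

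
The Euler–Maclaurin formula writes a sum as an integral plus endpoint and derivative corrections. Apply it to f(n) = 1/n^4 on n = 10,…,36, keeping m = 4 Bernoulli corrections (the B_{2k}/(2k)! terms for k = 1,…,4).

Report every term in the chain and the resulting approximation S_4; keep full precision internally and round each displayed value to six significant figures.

∫_10^36 1/x^4 dx evaluates to 0.000326189.
Endpoint term: (f(10) + f(36))/2 = (0.000100000 + 5.95374e-07)/2 = 5.02977e-05.
So far: 0.000376487.
k=1: B_{2}/(2)! × [f^{(1)}(36) − f^{(1)}(10)] = 1/12 × (-6.61527e-08 − (-4.00000e-05)) = 3.32782e-06.
After k=1: 0.000379814.
k=2: B_{4}/(4)! × [f^{(3)}(36) − f^{(3)}(10)] = −1/720 × (-1.53131e-09 − (-1.20000e-05)) = -1.66645e-08.
After k=2: 0.000379798.
k=3: B_{6}/(6)! × [f^{(5)}(36) − f^{(5)}(10)] = 1/30240 × (-6.61678e-11 − (-6.72000e-06)) = 2.22220e-10.
After k=3: 0.000379798.
k=4: B_{8}/(8)! × [f^{(7)}(36) − f^{(7)}(10)] = −1/1209600 × (-4.59499e-12 − (-6.04800e-06)) = -5.00000e-12.

S_4 ≈ 0.000379798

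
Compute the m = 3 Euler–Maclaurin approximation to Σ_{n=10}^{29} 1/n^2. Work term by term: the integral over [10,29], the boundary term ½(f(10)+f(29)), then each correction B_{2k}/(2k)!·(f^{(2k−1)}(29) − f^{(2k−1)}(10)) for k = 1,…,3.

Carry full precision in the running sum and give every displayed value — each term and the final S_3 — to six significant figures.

S_3 ≈ 0.0712713

Integral: ∫_10^29 1/x^2 dx = 0.0655172.
Boundary: ½(f(10) + f(29)) = ½(0.0100000 + 0.00118906) = 0.00559453.
Running total after boundary: 0.0711118.
Order-1 term: 1/12 · (-8.20042e-05 − (-0.00200000)) = 0.000159833.
After k=1: 0.0712716.
Order-2 term: −1/720 · (-1.17010e-06 − (-0.000240000)) = -3.31708e-07.
After k=2: 0.0712713.
Order-3 term: 1/30240 · (-4.17394e-08 − (-7.20000e-05)) = 2.37957e-09.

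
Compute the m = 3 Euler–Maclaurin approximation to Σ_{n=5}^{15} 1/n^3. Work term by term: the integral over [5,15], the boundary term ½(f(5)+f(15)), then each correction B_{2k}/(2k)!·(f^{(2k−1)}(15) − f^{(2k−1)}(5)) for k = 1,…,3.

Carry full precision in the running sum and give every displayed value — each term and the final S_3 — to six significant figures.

S_3 ≈ 0.0223159

Integral: ∫_5^15 1/x^3 dx = 0.0177778.
½[f(5) + f(15)] = ½[0.00800000 + 0.000296296] = 0.00414815.
Running total after boundary: 0.0219259.
Order-1 term: 1/12 · (-5.92593e-05 − (-0.00480000)) = 0.000395062.
Running total after k=1: 0.0223210.
Order-2 term: −1/720 · (-5.26749e-06 − (-0.00384000)) = -5.32602e-06.
Running total after k=2: 0.0223157.
Order-3 term: 1/30240 · (-9.83265e-07 − (-0.00645120)) = 2.13301e-07.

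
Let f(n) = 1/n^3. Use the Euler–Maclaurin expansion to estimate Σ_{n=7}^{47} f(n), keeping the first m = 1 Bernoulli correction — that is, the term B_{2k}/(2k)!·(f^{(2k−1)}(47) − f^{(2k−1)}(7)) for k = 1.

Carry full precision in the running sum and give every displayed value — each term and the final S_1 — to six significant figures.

Integral: ∫_7^47 1/x^3 dx = 0.00997773.
Boundary: ½(f(7) + f(47)) = ½(0.00291545 + 9.63178e-06) = 0.00146254.
Integral + boundary = 0.0114403.
k=1: B_{2}/(2)! × [f^{(1)}(47) − f^{(1)}(7)] = 1/12 × (-6.14794e-07 − (-0.00124948)) = 0.000104072.

S_1 ≈ 0.0115443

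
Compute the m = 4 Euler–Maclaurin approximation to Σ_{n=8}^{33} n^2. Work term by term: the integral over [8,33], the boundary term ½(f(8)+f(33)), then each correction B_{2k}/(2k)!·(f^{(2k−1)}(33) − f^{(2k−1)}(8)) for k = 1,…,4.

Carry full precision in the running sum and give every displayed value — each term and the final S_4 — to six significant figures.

Integral: ∫_8^33 x^2 dx = 11808.3.
½[f(8) + f(33)] = ½[64.0000 + 1089.00] = 576.500.
Integral + boundary = 12384.8.
Correction k=1: B_{2}/2! · (f^{(1)}(33) − f^{(1)}(8)) = 1/12 · (66.0000 − 16.0000) = 4.16667.
After k=1: 12389.0.
Correction k=2: B_{4}/4! · (f^{(3)}(33) − f^{(3)}(8)) = −1/720 · (0.00000 − 0.00000) = 0.00000.
After k=2: 12389.0.
Correction k=3: B_{6}/6! · (f^{(5)}(33) − f^{(5)}(8)) = 1/30240 · (0.00000 − 0.00000) = 0.00000.
After k=3: 12389.0.
Correction k=4: B_{8}/8! · (f^{(7)}(33) − f^{(7)}(8)) = −1/1209600 · (0.00000 − 0.00000) = 0.00000.

S_4 ≈ 12389.0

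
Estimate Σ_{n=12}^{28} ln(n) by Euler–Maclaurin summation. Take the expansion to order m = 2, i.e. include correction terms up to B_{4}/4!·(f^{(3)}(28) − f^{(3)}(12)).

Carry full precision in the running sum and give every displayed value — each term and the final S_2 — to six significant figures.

S_2 ≈ 50.3874

Integral: ∫_12^28 ln(x) dx = 47.4828.
Boundary: ½(f(12) + f(28)) = ½(2.48491 + 3.33220) = 2.90856.
Running total after boundary: 50.3914.
k=1: B_{2}/(2)! × [f^{(1)}(28) − f^{(1)}(12)] = 1/12 × (0.0357143 − 0.0833333) = -0.00396825.
Partial sum through k=1: 50.3874.
k=2: B_{4}/(4)! × [f^{(3)}(28) − f^{(3)}(12)] = −1/720 × (9.11079e-05 − 0.00115741) = 1.48097e-06.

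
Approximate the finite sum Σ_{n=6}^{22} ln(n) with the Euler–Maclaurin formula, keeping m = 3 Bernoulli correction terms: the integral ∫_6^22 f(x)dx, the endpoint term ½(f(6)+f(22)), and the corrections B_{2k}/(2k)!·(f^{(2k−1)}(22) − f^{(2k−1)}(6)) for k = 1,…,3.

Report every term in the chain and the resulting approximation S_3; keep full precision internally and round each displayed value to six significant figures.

Integral: ∫_6^22 ln(x) dx = 41.2524.
Endpoint term: (f(6) + f(22))/2 = (1.79176 + 3.09104)/2 = 2.44140.
Running total after boundary: 43.6938.
Order-1 term: 1/12 · (0.0454545 − 0.166667) = -0.0101010.
After k=1: 43.6837.
Order-2 term: −1/720 · (0.000187829 − 0.00925926) = 1.25992e-05.
After k=2: 43.6837.
Order-3 term: 1/30240 · (4.65691e-06 − 0.00308642) = -1.01910e-07.

S_3 ≈ 43.6837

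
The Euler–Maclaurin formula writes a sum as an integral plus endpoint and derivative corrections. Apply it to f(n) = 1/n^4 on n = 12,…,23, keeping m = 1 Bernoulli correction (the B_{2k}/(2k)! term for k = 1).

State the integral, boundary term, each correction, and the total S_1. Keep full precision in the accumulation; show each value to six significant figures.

Integral: ∫_12^23 1/x^4 dx = 0.000165505.
Boundary: ½(f(12) + f(23)) = ½(4.82253e-05 + 3.57346e-06) = 2.58994e-05.
Running total after boundary: 0.000191404.
Order-1 term: 1/12 · (-6.21471e-07 − (-1.60751e-05)) = 1.28780e-06.

S_1 ≈ 0.000192692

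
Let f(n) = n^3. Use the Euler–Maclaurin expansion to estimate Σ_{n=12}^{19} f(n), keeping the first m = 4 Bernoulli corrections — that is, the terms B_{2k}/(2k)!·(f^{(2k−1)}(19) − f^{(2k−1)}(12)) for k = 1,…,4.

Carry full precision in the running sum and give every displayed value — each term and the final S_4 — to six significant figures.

S_4 ≈ 31744.0

∫_12^19 x^3 dx evaluates to 27396.2.
Boundary: ½(f(12) + f(19)) = ½(1728.00 + 6859.00) = 4293.50.
Running total after boundary: 31689.8.
Order-1 term: 1/12 · (1083.00 − 432.000) = 54.2500.
Running total after k=1: 31744.0.
Order-2 term: −1/720 · (6.00000 − 6.00000) = 0.00000.
Running total after k=2: 31744.0.
Order-3 term: 1/30240 · (0.00000 − 0.00000) = 0.00000.
Running total after k=3: 31744.0.
Order-4 term: −1/1209600 · (0.00000 − 0.00000) = 0.00000.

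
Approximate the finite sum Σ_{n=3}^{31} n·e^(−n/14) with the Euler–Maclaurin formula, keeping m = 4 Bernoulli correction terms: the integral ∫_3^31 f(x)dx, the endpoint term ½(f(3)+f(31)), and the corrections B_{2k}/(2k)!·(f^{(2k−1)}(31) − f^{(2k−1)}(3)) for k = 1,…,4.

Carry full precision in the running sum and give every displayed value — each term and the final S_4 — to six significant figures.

S_4 ≈ 126.118

∫_3^31 x·e^(−x/14) dx evaluates to 123.278.
Endpoint term: (f(3) + f(31))/2 = (2.42135 + 3.38618)/2 = 2.90377.
Running total after boundary: 126.182.
k=1: B_{2}/(2)! × [f^{(1)}(31) − f^{(1)}(3)] = 1/12 × (-0.132638 − 0.634164) = -0.0639002.
After k=1: 126.118.
k=2: B_{4}/(4)! × [f^{(3)}(31) − f^{(3)}(3)] = −1/720 × (0.000437881 − 0.0114714) = 1.53244e-05.
After k=2: 126.118.
k=3: B_{6}/(6)! × [f^{(5)}(31) − f^{(5)}(3)] = 1/30240 × (7.92086e-06 − 0.000100548) = -3.06305e-09.
After k=3: 126.118.
k=4: B_{8}/(8)! × [f^{(7)}(31) − f^{(7)}(3)] = −1/1209600 × (6.94267e-08 − 7.27385e-07) = 5.43947e-13.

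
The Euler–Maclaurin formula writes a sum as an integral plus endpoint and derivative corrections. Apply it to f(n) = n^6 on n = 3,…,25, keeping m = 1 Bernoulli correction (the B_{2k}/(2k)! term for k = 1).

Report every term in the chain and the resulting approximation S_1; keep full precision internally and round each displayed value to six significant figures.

The integral term ∫_3^25 x^6 dx = 8.71930e+08.
½[f(3) + f(25)] = ½[729.000 + 2.44141e+08] = 1.22071e+08.
So far: 9.94001e+08.
k=1: B_{2}/(2)! × [f^{(1)}(25) − f^{(1)}(3)] = 1/12 × (5.85938e+07 − 1458.00) = 4.88269e+06.

S_1 ≈ 9.98884e+08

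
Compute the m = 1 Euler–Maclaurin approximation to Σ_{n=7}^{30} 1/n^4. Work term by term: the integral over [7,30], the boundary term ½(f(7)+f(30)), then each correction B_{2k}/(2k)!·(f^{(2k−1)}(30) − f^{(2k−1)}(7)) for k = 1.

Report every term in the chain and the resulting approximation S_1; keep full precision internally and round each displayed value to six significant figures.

S_1 ≈ 0.00118815

Integral: ∫_7^30 1/x^4 dx = 0.000959472.
½[f(7) + f(30)] = ½[0.000416493 + 1.23457e-06] = 0.000208864.
So far: 0.00116834.
Correction k=1: B_{2}/2! · (f^{(1)}(30) − f^{(1)}(7)) = 1/12 · (-1.64609e-07 − (-0.000237996)) = 1.98193e-05.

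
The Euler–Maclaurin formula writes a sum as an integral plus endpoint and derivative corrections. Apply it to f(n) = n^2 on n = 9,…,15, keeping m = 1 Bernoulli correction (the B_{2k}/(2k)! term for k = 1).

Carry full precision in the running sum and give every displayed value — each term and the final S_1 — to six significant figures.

S_1 ≈ 1036.00

∫_9^15 x^2 dx evaluates to 882.000.
Boundary: ½(f(9) + f(15)) = ½(81.0000 + 225.000) = 153.000.
So far: 1035.00.
k=1: B_{2}/(2)! × [f^{(1)}(15) − f^{(1)}(9)] = 1/12 × (30.0000 − 18.0000) = 1.00000.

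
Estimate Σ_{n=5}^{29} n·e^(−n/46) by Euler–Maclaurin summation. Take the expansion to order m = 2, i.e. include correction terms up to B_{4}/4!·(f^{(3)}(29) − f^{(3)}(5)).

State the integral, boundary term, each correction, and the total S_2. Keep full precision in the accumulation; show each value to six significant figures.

The integral term ∫_5^29 x·e^(−x/46) dx = 267.727.
½[f(5) + f(29)] = ½[4.48502 + 15.4384] = 9.96173.
So far: 277.689.
Order-1 term: 1/12 · (0.196742 − 0.799503) = -0.0502301.
After k=1: 277.638.
Order-2 term: −1/720 · (0.000596154 − 0.00122567) = 8.74322e-07.

S_2 ≈ 277.638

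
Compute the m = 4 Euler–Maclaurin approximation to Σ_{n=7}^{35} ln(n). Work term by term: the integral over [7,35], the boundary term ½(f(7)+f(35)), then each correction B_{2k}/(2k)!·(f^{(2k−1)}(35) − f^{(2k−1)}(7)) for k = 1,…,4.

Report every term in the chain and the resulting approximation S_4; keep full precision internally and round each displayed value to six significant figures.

S_4 ≈ 85.5569

∫_7^35 ln(x) dx evaluates to 82.8158.
½[f(7) + f(35)] = ½[1.94591 + 3.55535] = 2.75063.
Integral + boundary = 85.5664.
Correction k=1: B_{2}/2! · (f^{(1)}(35) − f^{(1)}(7)) = 1/12 · (0.0285714 − 0.142857) = -0.00952381.
After k=1: 85.5569.
Correction k=2: B_{4}/4! · (f^{(3)}(35) − f^{(3)}(7)) = −1/720 · (4.66472e-05 − 0.00583090) = 8.03369e-06.
After k=2: 85.5569.
Correction k=3: B_{6}/6! · (f^{(5)}(35) − f^{(5)}(7)) = 1/30240 · (4.56952e-07 − 0.00142798) = -4.72063e-08.
After k=3: 85.5569.
Correction k=4: B_{8}/8! · (f^{(7)}(35) − f^{(7)}(7)) = −1/1209600 · (1.11907e-08 − 0.000874271) = 7.22768e-10.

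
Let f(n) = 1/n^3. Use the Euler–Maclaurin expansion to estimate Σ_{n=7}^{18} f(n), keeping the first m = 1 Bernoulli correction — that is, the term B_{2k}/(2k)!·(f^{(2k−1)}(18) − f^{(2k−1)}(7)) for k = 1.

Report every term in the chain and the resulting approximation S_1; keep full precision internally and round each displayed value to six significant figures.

S_1 ≈ 0.0103061

The integral term ∫_7^18 1/x^3 dx = 0.00866087.
Boundary: ½(f(7) + f(18)) = ½(0.00291545 + 0.000171468) = 0.00154346.
Integral + boundary = 0.0102043.
k=1: B_{2}/(2)! × [f^{(1)}(18) − f^{(1)}(7)] = 1/12 × (-2.85780e-05 − (-0.00124948)) = 0.000101742.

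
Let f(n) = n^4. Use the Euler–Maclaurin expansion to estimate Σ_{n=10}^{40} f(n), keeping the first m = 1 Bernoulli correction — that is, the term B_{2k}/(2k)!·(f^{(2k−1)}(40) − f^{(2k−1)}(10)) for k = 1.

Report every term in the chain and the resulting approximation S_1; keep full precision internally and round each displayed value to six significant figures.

∫_10^40 x^4 dx evaluates to 2.04600e+07.
½[f(10) + f(40)] = ½[10000.0 + 2.56000e+06] = 1.28500e+06.
So far: 2.17450e+07.
Correction k=1: B_{2}/2! · (f^{(1)}(40) − f^{(1)}(10)) = 1/12 · (256000 − 4000.00) = 21000.0.

S_1 ≈ 2.17660e+07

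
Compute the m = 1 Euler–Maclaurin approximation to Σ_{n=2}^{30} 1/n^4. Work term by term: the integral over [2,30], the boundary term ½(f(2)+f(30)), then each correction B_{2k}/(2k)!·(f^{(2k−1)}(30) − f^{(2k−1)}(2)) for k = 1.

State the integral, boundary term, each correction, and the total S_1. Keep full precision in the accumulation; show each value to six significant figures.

S_1 ≈ 0.0833216

∫_2^30 1/x^4 dx evaluates to 0.0416543.
½[f(2) + f(30)] = ½[0.0625000 + 1.23457e-06] = 0.0312506.
So far: 0.0729049.
Correction k=1: B_{2}/2! · (f^{(1)}(30) − f^{(1)}(2)) = 1/12 · (-1.64609e-07 − (-0.125000)) = 0.0104167.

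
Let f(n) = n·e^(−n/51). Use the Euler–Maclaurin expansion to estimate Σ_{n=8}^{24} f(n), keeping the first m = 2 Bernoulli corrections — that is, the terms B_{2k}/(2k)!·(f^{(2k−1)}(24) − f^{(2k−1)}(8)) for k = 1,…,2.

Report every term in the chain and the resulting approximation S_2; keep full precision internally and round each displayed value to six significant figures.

S_2 ≈ 193.812

The integral term ∫_8^24 x·e^(−x/51) dx = 182.930.
½[f(8) + f(24)] = ½[6.83857 + 14.9912] = 10.9149.
Integral + boundary = 193.845.
Correction k=1: B_{2}/2! · (f^{(1)}(24) − f^{(1)}(8)) = 1/12 · (0.330689 − 0.720732) = -0.0325036.
Partial sum through k=1: 193.812.
Correction k=2: B_{4}/4! · (f^{(3)}(24) − f^{(3)}(8)) = −1/720 · (0.000607443 − 0.000934400) = 4.54107e-07.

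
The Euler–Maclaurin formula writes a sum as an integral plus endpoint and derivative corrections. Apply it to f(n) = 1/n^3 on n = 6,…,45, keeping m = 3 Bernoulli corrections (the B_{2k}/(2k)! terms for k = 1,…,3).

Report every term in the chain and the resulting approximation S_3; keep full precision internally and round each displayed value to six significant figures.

S_3 ≈ 0.0161534

The integral term ∫_6^45 1/x^3 dx = 0.0136420.
Endpoint term: (f(6) + f(45))/2 = (0.00462963 + 1.09739e-05)/2 = 0.00232030.
So far: 0.0159623.
k=1: B_{2}/(2)! × [f^{(1)}(45) − f^{(1)}(6)] = 1/12 × (-7.31596e-07 − (-0.00231481)) = 0.000192840.
Partial sum through k=1: 0.0161551.
k=2: B_{4}/(4)! × [f^{(3)}(45) − f^{(3)}(6)] = −1/720 × (-7.22564e-09 − (-0.00128601)) = -1.78611e-06.
Partial sum through k=2: 0.0161533.
k=3: B_{6}/(6)! × [f^{(5)}(45) − f^{(5)}(6)] = 1/30240 × (-1.49865e-10 − (-0.00150034)) = 4.96145e-08.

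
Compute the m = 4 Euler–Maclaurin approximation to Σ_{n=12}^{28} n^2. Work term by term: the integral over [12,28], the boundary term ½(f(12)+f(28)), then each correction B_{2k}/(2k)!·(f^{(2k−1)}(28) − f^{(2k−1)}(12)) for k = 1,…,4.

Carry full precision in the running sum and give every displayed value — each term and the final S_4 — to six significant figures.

S_4 ≈ 7208.00

∫_12^28 x^2 dx evaluates to 6741.33.
½[f(12) + f(28)] = ½[144.000 + 784.000] = 464.000.
Running total after boundary: 7205.33.
Correction k=1: B_{2}/2! · (f^{(1)}(28) − f^{(1)}(12)) = 1/12 · (56.0000 − 24.0000) = 2.66667.
After k=1: 7208.00.
Correction k=2: B_{4}/4! · (f^{(3)}(28) − f^{(3)}(12)) = −1/720 · (0.00000 − 0.00000) = 0.00000.
After k=2: 7208.00.
Correction k=3: B_{6}/6! · (f^{(5)}(28) − f^{(5)}(12)) = 1/30240 · (0.00000 − 0.00000) = 0.00000.
After k=3: 7208.00.
Correction k=4: B_{8}/8! · (f^{(7)}(28) − f^{(7)}(12)) = −1/1209600 · (0.00000 − 0.00000) = 0.00000.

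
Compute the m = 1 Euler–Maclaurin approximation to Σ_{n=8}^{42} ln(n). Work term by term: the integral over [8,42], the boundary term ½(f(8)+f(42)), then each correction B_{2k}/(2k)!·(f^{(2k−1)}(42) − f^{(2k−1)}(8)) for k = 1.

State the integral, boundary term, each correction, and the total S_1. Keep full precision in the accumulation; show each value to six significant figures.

Integral: ∫_8^42 ln(x) dx = 106.347.
Boundary: ½(f(8) + f(42)) = ½(2.07944 + 3.73767) = 2.90856.
So far: 109.255.
Correction k=1: B_{2}/2! · (f^{(1)}(42) − f^{(1)}(8)) = 1/12 · (0.0238095 − 0.125000) = -0.00843254.

S_1 ≈ 109.247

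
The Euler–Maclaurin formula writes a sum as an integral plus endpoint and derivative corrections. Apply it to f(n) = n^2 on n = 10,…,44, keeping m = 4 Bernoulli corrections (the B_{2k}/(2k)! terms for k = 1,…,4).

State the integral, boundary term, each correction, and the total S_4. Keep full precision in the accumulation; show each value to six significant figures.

∫_10^44 x^2 dx evaluates to 28061.3.
Endpoint term: (f(10) + f(44))/2 = (100.000 + 1936.00)/2 = 1018.00.
Integral + boundary = 29079.3.
k=1: B_{2}/(2)! × [f^{(1)}(44) − f^{(1)}(10)] = 1/12 × (88.0000 − 20.0000) = 5.66667.
Running total after k=1: 29085.0.
k=2: B_{4}/(4)! × [f^{(3)}(44) − f^{(3)}(10)] = −1/720 × (0.00000 − 0.00000) = 0.00000.
Running total after k=2: 29085.0.
k=3: B_{6}/(6)! × [f^{(5)}(44) − f^{(5)}(10)] = 1/30240 × (0.00000 − 0.00000) = 0.00000.
Running total after k=3: 29085.0.
k=4: B_{8}/(8)! × [f^{(7)}(44) − f^{(7)}(10)] = −1/1209600 × (0.00000 − 0.00000) = 0.00000.

S_4 ≈ 29085.0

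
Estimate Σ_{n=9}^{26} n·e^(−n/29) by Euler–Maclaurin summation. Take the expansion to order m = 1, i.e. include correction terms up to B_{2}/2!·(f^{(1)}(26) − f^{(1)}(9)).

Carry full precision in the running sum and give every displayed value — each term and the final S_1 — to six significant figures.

S_1 ≈ 165.826

The integral term ∫_9^26 x·e^(−x/29) dx = 157.261.
Boundary: ½(f(9) + f(26)) = ½(6.59875 + 10.6073) = 8.60304.
Running total after boundary: 165.864.
k=1: B_{2}/(2)! × [f^{(1)}(26) − f^{(1)}(9)] = 1/12 × (0.0422042 − 0.505651) = -0.0386206.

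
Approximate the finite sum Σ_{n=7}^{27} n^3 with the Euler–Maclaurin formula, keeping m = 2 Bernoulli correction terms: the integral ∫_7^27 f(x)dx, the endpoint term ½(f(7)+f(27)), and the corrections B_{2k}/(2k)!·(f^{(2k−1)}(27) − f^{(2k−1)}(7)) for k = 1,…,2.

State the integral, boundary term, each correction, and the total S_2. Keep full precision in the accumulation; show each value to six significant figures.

The integral term ∫_7^27 x^3 dx = 132260.
Endpoint term: (f(7) + f(27))/2 = (343.000 + 19683.0)/2 = 10013.0.
Integral + boundary = 142273.
k=1: B_{2}/(2)! × [f^{(1)}(27) − f^{(1)}(7)] = 1/12 × (2187.00 − 147.000) = 170.000.
After k=1: 142443.
k=2: B_{4}/(4)! × [f^{(3)}(27) − f^{(3)}(7)] = −1/720 × (6.00000 − 6.00000) = 0.00000.

S_2 ≈ 142443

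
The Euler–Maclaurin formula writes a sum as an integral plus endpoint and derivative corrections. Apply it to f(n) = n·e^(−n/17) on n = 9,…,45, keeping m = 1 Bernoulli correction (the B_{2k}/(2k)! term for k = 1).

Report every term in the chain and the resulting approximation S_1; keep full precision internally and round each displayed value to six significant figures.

S_1 ≈ 189.843

Integral: ∫_9^45 x·e^(−x/17) dx = 185.631.
Boundary: ½(f(9) + f(45)) = ½(5.30056 + 3.18867) = 4.24462.
Integral + boundary = 189.875.
Correction k=1: B_{2}/2! · (f^{(1)}(45) − f^{(1)}(9)) = 1/12 · (-0.116709 − 0.277154) = -0.0328219.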